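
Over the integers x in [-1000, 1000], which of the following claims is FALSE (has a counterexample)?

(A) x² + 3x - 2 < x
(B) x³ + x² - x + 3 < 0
(A) x = 1: LHS = 1² + 3·1 - 2 = 2; 2 < 1 — FAILS
(B) x = 0: LHS = 0³ + 0² - 0 + 3 = 3; 3 < 0 — FAILS

Answer: Both A and B are false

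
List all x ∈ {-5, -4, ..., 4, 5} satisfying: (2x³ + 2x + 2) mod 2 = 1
For a polynomial with integer coefficients, its value mod 2 depends only on x mod 2, so it suffices to check one representative of each residue class, x = 0, 1:
x = 0: LHS = (2·0³ + 2·0 + 2) mod 2 = 2 mod 2 = 0; 0 = 1 — FAILS
x = 1: LHS = (2·1³ + 2·1 + 2) mod 2 = 6 mod 2 = 0; 0 = 1 — FAILS
The relation fails in every residue class, so the claimed relation (=) fails for every integer in [-5, 5].

Answer: None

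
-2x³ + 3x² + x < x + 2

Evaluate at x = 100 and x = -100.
x = 100: LHS = -2·100³ + 3·100² + 100 = -1969900, RHS = 100 + 2 = 102; -1969900 < 102 — holds
x = -100: LHS = -2·(-100)³ + 3·(-100)² + (-100) = 2029900, RHS = (-100) + 2 = -98; 2029900 < -98 — FAILS

Answer: Partially: holds for x = 100, fails for x = -100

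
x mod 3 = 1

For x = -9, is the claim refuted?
Substitute x = -9 into the relation:
x = -9: LHS = (-9) mod 3 = 0; 0 = 1 — FAILS

Since the claim fails at x = -9, this value is a counterexample.

Answer: Yes, x = -9 is a counterexample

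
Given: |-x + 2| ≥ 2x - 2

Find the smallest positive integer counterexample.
Testing positive integers:
x = 1: LHS = |-1 + 2| = |1| = 1, RHS = 2·1 - 2 = 0; 1 ≥ 0 — holds
x = 2: LHS = |-2 + 2| = |0| = 0, RHS = 2·2 - 2 = 2; 0 ≥ 2 — FAILS  ← smallest positive counterexample

Answer: x = 2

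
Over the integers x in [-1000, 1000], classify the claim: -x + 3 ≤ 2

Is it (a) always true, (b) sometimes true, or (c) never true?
Holds at x = 1: LHS = -1 + 3 = 2; 2 ≤ 2 — holds
Fails at x = 0: LHS = -0 + 3 = 3; 3 ≤ 2 — FAILS
It is satisfied by some integers in the range but not all.

Answer: Sometimes true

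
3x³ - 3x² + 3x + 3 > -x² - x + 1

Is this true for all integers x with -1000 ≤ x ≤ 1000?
The claim fails at x = -1:
x = -1: LHS = 3·(-1)³ - 3·(-1)² + 3·(-1) + 3 = -6, RHS = -(-1)² - (-1) + 1 = 1; -6 > 1 — FAILS

Because a single integer refutes it, the statement is false.

Answer: False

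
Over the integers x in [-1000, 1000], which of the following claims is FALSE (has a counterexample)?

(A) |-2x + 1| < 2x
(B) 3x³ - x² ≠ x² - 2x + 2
(A) x = 0: LHS = |-2·0 + 1| = |1| = 1, RHS = 2·0 = 0; 1 < 0 — FAILS

(B) Track d = LHS − RHS over the integers in [-1000, 1000]. Equality would need d = 0, but d changes sign only between consecutive integers, jumping over 0:
x = 0: LHS = 3·0³ - 0² = 0, RHS = 0² - 2·0 + 2 = 2; 0 ≠ 2 — holds  (d = -2)
x = 1: LHS = 3·1³ - 1² = 2, RHS = 1² - 2·1 + 2 = 1; 2 ≠ 1 — holds  (d = 1)
Away from these crossings d keeps a constant sign, and checking every integer in [-1000, 1000] confirms d ≠ 0 throughout. Hence the two sides are never equal, so the relation holds for every integer in [-1000, 1000].

Only (A) has a counterexample.

Answer: A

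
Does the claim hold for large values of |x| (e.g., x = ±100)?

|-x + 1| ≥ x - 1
x = 100: LHS = |-100 + 1| = |-99| = 99, RHS = 100 - 1 = 99; 99 ≥ 99 — holds
x = -100: LHS = |-(-100) + 1| = |101| = 101, RHS = (-100) - 1 = -101; 101 ≥ -101 — holds

Answer: Yes, holds for both x = 100 and x = -100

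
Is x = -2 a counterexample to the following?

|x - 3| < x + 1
Substitute x = -2 into the relation:
x = -2: LHS = |(-2) - 3| = |-5| = 5, RHS = (-2) + 1 = -1; 5 < -1 — FAILS

Since the claim fails at x = -2, this value is a counterexample.

Answer: Yes, x = -2 is a counterexample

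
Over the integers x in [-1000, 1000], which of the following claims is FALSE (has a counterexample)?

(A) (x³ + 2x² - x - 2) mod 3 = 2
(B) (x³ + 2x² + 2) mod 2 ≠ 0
(A) x = 0: LHS = (0³ + 2·0² - 0 - 2) mod 3 = (-2) mod 3 = 1; 1 = 2 — FAILS
(B) x = 0: LHS = (0³ + 2·0² + 2) mod 2 = 2 mod 2 = 0; 0 ≠ 0 — FAILS

Answer: Both A and B are false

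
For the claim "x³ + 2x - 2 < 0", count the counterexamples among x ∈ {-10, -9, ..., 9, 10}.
Counterexamples in [-10, 10]: {1, 2, 3, 4, 5, 6, 7, 8, 9, 10}.

Counting them gives 10 values.

Answer: 10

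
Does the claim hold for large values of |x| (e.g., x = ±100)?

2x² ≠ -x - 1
x = 100: LHS = 2·100² = 20000, RHS = -100 - 1 = -101; 20000 ≠ -101 — holds
x = -100: LHS = 2·(-100)² = 20000, RHS = -(-100) - 1 = 99; 20000 ≠ 99 — holds

Answer: Yes, holds for both x = 100 and x = -100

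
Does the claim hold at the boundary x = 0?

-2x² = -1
x = 0: LHS = -2·0² = 0; 0 = -1 — FAILS

The relation fails at x = 0, so x = 0 is a counterexample.

Answer: No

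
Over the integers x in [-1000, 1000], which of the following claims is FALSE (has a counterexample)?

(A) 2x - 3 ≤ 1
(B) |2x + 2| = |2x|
(A) x = 3: LHS = 2·3 - 3 = 3; 3 ≤ 1 — FAILS
(B) x = 0: LHS = |2·0 + 2| = |2| = 2, RHS = |2·0| = |0| = 0; 2 = 0 — FAILS

Answer: Both A and B are false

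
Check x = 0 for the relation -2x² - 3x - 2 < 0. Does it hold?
x = 0: LHS = -2·0² - 3·0 - 2 = -2; -2 < 0 — holds

The relation is satisfied at x = 0.

Answer: Yes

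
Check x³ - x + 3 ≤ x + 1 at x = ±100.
x = 100: LHS = 100³ - 100 + 3 = 999903, RHS = 100 + 1 = 101; 999903 ≤ 101 — FAILS
x = -100: LHS = (-100)³ - (-100) + 3 = -999897, RHS = (-100) + 1 = -99; -999897 ≤ -99 — holds

Answer: Partially: fails for x = 100, holds for x = -100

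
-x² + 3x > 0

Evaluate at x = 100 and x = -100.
x = 100: LHS = -100² + 3·100 = -9700; -9700 > 0 — FAILS
x = -100: LHS = -(-100)² + 3·(-100) = -10300; -10300 > 0 — FAILS

Answer: No, fails for both x = 100 and x = -100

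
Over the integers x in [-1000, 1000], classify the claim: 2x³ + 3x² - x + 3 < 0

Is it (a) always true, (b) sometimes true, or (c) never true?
Holds at x = -3: LHS = 2·(-3)³ + 3·(-3)² - (-3) + 3 = -21; -21 < 0 — holds
Fails at x = 0: LHS = 2·0³ + 3·0² - 0 + 3 = 3; 3 < 0 — FAILS
It is satisfied by some integers in the range but not all.

Answer: Sometimes true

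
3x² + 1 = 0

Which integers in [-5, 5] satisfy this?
Over all integers in [-5, 5], LHS − RHS is always positive; it is smallest at x = 0, where it equals 1:
x = 0: LHS = 3·0² + 1 = 1; 1 = 0 — FAILS
At the ends of the range:
x = -5: LHS = 3·(-5)² + 1 = 76; 76 = 0 — FAILS
x = 5: LHS = 3·5² + 1 = 76; 76 = 0 — FAILS
Hence LHS − RHS is never 0, i.e. the two sides are never equal, so the claimed relation (=) fails for every integer in [-5, 5].

Answer: None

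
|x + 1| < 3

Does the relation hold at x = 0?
x = 0: LHS = |0 + 1| = |1| = 1; 1 < 3 — holds

The relation is satisfied at x = 0.

Answer: Yes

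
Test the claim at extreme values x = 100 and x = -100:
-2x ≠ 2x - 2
x = 100: LHS = -2·100 = -200, RHS = 2·100 - 2 = 198; -200 ≠ 198 — holds
x = -100: LHS = -2·(-100) = 200, RHS = 2·(-100) - 2 = -202; 200 ≠ -202 — holds

Answer: Yes, holds for both x = 100 and x = -100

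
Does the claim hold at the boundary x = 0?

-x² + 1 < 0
x = 0: LHS = -0² + 1 = 1; 1 < 0 — FAILS

The relation fails at x = 0, so x = 0 is a counterexample.

Answer: No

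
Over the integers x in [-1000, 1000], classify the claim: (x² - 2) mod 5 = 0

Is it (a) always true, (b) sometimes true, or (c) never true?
For a polynomial with integer coefficients, its value mod 5 depends only on x mod 5, so it suffices to check one representative of each residue class, x = 0, 1, 2, 3, 4:
x = 0: LHS = (0² - 2) mod 5 = (-2) mod 5 = 3; 3 = 0 — FAILS
x = 1: LHS = (1² - 2) mod 5 = (-1) mod 5 = 4; 4 = 0 — FAILS
x = 2: LHS = (2² - 2) mod 5 = 2 mod 5 = 2; 2 = 0 — FAILS
x = 3: LHS = (3² - 2) mod 5 = 7 mod 5 = 2; 2 = 0 — FAILS
x = 4: LHS = (4² - 2) mod 5 = 14 mod 5 = 4; 4 = 0 — FAILS
The relation fails in every residue class, so the claimed relation (=) fails for every integer in [-1000, 1000].

No integer in the range satisfies it.

Answer: Never true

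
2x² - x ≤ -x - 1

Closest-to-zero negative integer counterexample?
Testing negative integers from -1 downward:
x = -1: LHS = 2·(-1)² - (-1) = 3, RHS = -(-1) - 1 = 0; 3 ≤ 0 — FAILS  ← closest negative counterexample to 0

Answer: x = -1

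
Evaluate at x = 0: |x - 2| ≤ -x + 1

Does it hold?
x = 0: LHS = |0 - 2| = |-2| = 2, RHS = -0 + 1 = 1; 2 ≤ 1 — FAILS

The relation fails at x = 0, so x = 0 is a counterexample.

Answer: No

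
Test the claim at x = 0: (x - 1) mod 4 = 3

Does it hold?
x = 0: LHS = (0 - 1) mod 4 = (-1) mod 4 = 3; 3 = 3 — holds

The relation is satisfied at x = 0.

Answer: Yes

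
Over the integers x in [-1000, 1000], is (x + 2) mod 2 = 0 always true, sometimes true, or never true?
Holds at x = 0: LHS = (0 + 2) mod 2 = 2 mod 2 = 0; 0 = 0 — holds
Fails at x = 1: LHS = (1 + 2) mod 2 = 3 mod 2 = 1; 1 = 0 — FAILS
It is satisfied by some integers in the range but not all.

Answer: Sometimes true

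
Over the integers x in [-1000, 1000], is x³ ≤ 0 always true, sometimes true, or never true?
Holds at x = 0: LHS = 0³ = 0; 0 ≤ 0 — holds
Fails at x = 1: LHS = 1³ = 1; 1 ≤ 0 — FAILS
It is satisfied by some integers in the range but not all.

Answer: Sometimes true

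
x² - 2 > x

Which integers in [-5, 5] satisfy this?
Holds for: {-5, -4, -3, -2, 3, 4, 5}
Fails for: {-1, 0, 1, 2}

Answer: {-5, -4, -3, -2, 3, 4, 5}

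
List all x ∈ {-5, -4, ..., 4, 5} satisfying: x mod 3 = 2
Holds for: {-4, -1, 2, 5}
Fails for: {-5, -3, -2, 0, 1, 3, 4}

Answer: {-4, -1, 2, 5}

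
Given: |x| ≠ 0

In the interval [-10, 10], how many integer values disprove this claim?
Counterexamples in [-10, 10]: {0}.

Counting them gives 1 values.

Answer: 1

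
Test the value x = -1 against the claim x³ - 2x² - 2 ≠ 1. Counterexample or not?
Substitute x = -1 into the relation:
x = -1: LHS = (-1)³ - 2·(-1)² - 2 = -5; -5 ≠ 1 — holds

The relation holds at x = -1, so it is not a counterexample.

Answer: No, x = -1 is not a counterexample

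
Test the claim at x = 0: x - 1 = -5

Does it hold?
x = 0: LHS = 0 - 1 = -1; -1 = -5 — FAILS

The relation fails at x = 0, so x = 0 is a counterexample.

Answer: No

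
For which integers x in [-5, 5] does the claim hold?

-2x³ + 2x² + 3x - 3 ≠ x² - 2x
Track d = LHS − RHS over the integers in [-5, 5]. Equality would need d = 0, but d changes sign only between consecutive integers, jumping over 0:
x = -2: LHS = -2·(-2)³ + 2·(-2)² + 3·(-2) - 3 = 15, RHS = (-2)² - 2·(-2) = 8; 15 ≠ 8 — holds  (d = 7)
x = -1: LHS = -2·(-1)³ + 2·(-1)² + 3·(-1) - 3 = -2, RHS = (-1)² - 2·(-1) = 3; -2 ≠ 3 — holds  (d = -5)
x = 0: LHS = -2·0³ + 2·0² + 3·0 - 3 = -3, RHS = 0² - 2·0 = 0; -3 ≠ 0 — holds  (d = -3)
x = 1: LHS = -2·1³ + 2·1² + 3·1 - 3 = 0, RHS = 1² - 2·1 = -1; 0 ≠ -1 — holds  (d = 1)
x = 1: LHS = -2·1³ + 2·1² + 3·1 - 3 = 0, RHS = 1² - 2·1 = -1; 0 ≠ -1 — holds  (d = 1)
x = 2: LHS = -2·2³ + 2·2² + 3·2 - 3 = -5, RHS = 2² - 2·2 = 0; -5 ≠ 0 — holds  (d = -5)
Away from these crossings d keeps a constant sign, and checking every integer in [-5, 5] confirms d ≠ 0 throughout. Hence the two sides are never equal, so the relation holds for every integer in [-5, 5].

Answer: All integers in [-5, 5]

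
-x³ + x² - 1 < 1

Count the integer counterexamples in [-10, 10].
Counterexamples in [-10, 10]: {-10, -9, -8, -7, -6, -5, -4, -3, -2, -1}.

Counting them gives 10 values.

Answer: 10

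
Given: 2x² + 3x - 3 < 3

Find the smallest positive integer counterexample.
Testing positive integers:
x = 1: LHS = 2·1² + 3·1 - 3 = 2; 2 < 3 — holds
x = 2: LHS = 2·2² + 3·2 - 3 = 11; 11 < 3 — FAILS  ← smallest positive counterexample

Answer: x = 2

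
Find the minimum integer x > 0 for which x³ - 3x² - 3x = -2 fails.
Testing positive integers:
x = 1: LHS = 1³ - 3·1² - 3·1 = -5; -5 = -2 — FAILS  ← smallest positive counterexample

Answer: x = 1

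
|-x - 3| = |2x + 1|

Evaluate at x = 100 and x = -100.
x = 100: LHS = |-100 - 3| = |-103| = 103, RHS = |2·100 + 1| = |201| = 201; 103 = 201 — FAILS
x = -100: LHS = |-(-100) - 3| = |97| = 97, RHS = |2·(-100) + 1| = |-199| = 199; 97 = 199 — FAILS

Answer: No, fails for both x = 100 and x = -100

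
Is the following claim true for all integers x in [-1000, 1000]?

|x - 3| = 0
The claim fails at x = 0:
x = 0: LHS = |0 - 3| = |-3| = 3; 3 = 0 — FAILS

Because a single integer refutes it, the statement is false.

Answer: False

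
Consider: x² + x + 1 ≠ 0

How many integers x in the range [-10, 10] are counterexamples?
Over all integers in [-10, 10], LHS − RHS is always positive; it is smallest at x = 0, where it equals 1:
x = 0: LHS = 0² + 0 + 1 = 1; 1 ≠ 0 — holds
At the ends of the range:
x = -10: LHS = (-10)² + (-10) + 1 = 91; 91 ≠ 0 — holds
x = 10: LHS = 10² + 10 + 1 = 111; 111 ≠ 0 — holds
Hence LHS − RHS is never 0, i.e. the two sides are never equal, so the relation holds for every integer in [-10, 10].

No counterexample appears in that range.

Answer: 0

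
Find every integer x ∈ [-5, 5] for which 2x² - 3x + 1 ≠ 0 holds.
Holds for: {-5, -4, -3, -2, -1, 0, 2, 3, 4, 5}
Fails for: {1}

Answer: {-5, -4, -3, -2, -1, 0, 2, 3, 4, 5}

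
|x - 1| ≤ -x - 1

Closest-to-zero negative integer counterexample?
Testing negative integers from -1 downward:
x = -1: LHS = |(-1) - 1| = |-2| = 2, RHS = -(-1) - 1 = 0; 2 ≤ 0 — FAILS  ← closest negative counterexample to 0

Answer: x = -1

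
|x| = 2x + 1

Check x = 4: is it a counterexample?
Substitute x = 4 into the relation:
x = 4: LHS = |4| = 4, RHS = 2·4 + 1 = 9; 4 = 9 — FAILS

Since the claim fails at x = 4, this value is a counterexample.

Answer: Yes, x = 4 is a counterexample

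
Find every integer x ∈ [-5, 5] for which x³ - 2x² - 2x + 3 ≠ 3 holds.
Holds for: {-5, -4, -3, -2, -1, 1, 2, 3, 4, 5}
Fails for: {0}

Answer: {-5, -4, -3, -2, -1, 1, 2, 3, 4, 5}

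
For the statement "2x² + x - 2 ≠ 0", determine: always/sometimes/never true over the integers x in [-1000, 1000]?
Track d = LHS − RHS over the integers in [-1000, 1000]. Equality would need d = 0, but d changes sign only between consecutive integers, jumping over 0:
x = -2: LHS = 2·(-2)² + (-2) - 2 = 4; 4 ≠ 0 — holds  (d = 4)
x = -1: LHS = 2·(-1)² + (-1) - 2 = -1; -1 ≠ 0 — holds  (d = -1)
x = 0: LHS = 2·0² + 0 - 2 = -2; -2 ≠ 0 — holds  (d = -2)
x = 1: LHS = 2·1² + 1 - 2 = 1; 1 ≠ 0 — holds  (d = 1)
Away from these crossings d keeps a constant sign, and checking every integer in [-1000, 1000] confirms d ≠ 0 throughout. Hence the two sides are never equal, so the relation holds for every integer in [-1000, 1000].

No counterexample exists.

Answer: Always true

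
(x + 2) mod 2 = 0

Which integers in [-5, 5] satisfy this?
Holds for: {-4, -2, 0, 2, 4}
Fails for: {-5, -3, -1, 1, 3, 5}

Answer: {-4, -2, 0, 2, 4}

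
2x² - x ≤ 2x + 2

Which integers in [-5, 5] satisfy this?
Holds for: {0, 1, 2}
Fails for: {-5, -4, -3, -2, -1, 3, 4, 5}

Answer: {0, 1, 2}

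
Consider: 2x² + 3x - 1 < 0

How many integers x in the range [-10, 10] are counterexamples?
Counterexamples in [-10, 10]: {-10, -9, -8, -7, -6, -5, -4, -3, -2, 1, 2, 3, 4, 5, 6, 7, 8, 9, 10}.

Counting them gives 19 values.

Answer: 19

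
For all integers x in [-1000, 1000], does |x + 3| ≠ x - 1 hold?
Over all integers in [-1000, 1000], LHS − RHS is always positive; it is smallest at x = 0, where it equals 4:
x = 0: LHS = |0 + 3| = |3| = 3, RHS = 0 - 1 = -1; 3 ≠ -1 — holds
At the ends of the range:
x = -1000: LHS = |(-1000) + 3| = |-997| = 997, RHS = (-1000) - 1 = -1001; 997 ≠ -1001 — holds
x = 1000: LHS = |1000 + 3| = |1003| = 1003, RHS = 1000 - 1 = 999; 1003 ≠ 999 — holds
Hence LHS − RHS is never 0, i.e. the two sides are never equal, so the relation holds for every integer in [-1000, 1000].

No counterexample exists.

Answer: True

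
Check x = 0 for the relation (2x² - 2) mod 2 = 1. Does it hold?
x = 0: LHS = (2·0² - 2) mod 2 = (-2) mod 2 = 0; 0 = 1 — FAILS

The relation fails at x = 0, so x = 0 is a counterexample.

Answer: No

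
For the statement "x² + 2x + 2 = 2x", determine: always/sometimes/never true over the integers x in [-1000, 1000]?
Over all integers in [-1000, 1000], LHS − RHS is always positive; it is smallest at x = 0, where it equals 2:
x = 0: LHS = 0² + 2·0 + 2 = 2, RHS = 2·0 = 0; 2 = 0 — FAILS
At the ends of the range:
x = -1000: LHS = (-1000)² + 2·(-1000) + 2 = 998002, RHS = 2·(-1000) = -2000; 998002 = -2000 — FAILS
x = 1000: LHS = 1000² + 2·1000 + 2 = 1002002, RHS = 2·1000 = 2000; 1002002 = 2000 — FAILS
Hence LHS − RHS is never 0, i.e. the two sides are never equal, so the claimed relation (=) fails for every integer in [-1000, 1000].

No integer in the range satisfies it.

Answer: Never true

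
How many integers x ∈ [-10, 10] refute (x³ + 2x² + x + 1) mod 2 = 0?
Counterexamples in [-10, 10]: {-10, -9, -8, -7, -6, -5, -4, -3, -2, -1, 0, 1, 2, 3, 4, 5, 6, 7, 8, 9, 10}.

Counting them gives 21 values.

Answer: 21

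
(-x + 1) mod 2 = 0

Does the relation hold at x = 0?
x = 0: LHS = (-0 + 1) mod 2 = 1 mod 2 = 1; 1 = 0 — FAILS

The relation fails at x = 0, so x = 0 is a counterexample.

Answer: No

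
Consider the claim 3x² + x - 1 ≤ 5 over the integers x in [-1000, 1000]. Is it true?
The claim fails at x = 2:
x = 2: LHS = 3·2² + 2 - 1 = 13; 13 ≤ 5 — FAILS

Because a single integer refutes it, the statement is false.

Answer: False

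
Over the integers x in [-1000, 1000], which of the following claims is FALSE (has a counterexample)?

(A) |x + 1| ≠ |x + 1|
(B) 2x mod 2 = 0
(A) x = 0: LHS = |0 + 1| = |1| = 1, RHS = |0 + 1| = |1| = 1; 1 ≠ 1 — FAILS

(B) For a polynomial with integer coefficients, its value mod 2 depends only on x mod 2, so it suffices to check one representative of each residue class, x = 0, 1:
x = 0: LHS = (2·0) mod 2 = 0 mod 2 = 0; 0 = 0 — holds
x = 1: LHS = (2·1) mod 2 = 2 mod 2 = 0; 0 = 0 — holds
The relation holds in every residue class, so the relation holds for every integer in [-1000, 1000].

Only (A) has a counterexample.

Answer: A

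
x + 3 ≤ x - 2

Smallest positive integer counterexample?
Testing positive integers:
x = 1: LHS = 1 + 3 = 4, RHS = 1 - 2 = -1; 4 ≤ -1 — FAILS  ← smallest positive counterexample

Answer: x = 1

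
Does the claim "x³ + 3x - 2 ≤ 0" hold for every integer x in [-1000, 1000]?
The claim fails at x = 1:
x = 1: LHS = 1³ + 3·1 - 2 = 2; 2 ≤ 0 — FAILS

Because a single integer refutes it, the statement is false.

Answer: False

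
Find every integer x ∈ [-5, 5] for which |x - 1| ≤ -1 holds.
An absolute value is never negative, so the left side is ≥ 0 for every x, while the right side is -1. Tightest case in [-5, 5] is x = 1:
x = 1: LHS = |1 - 1| = |0| = 0; 0 ≤ -1 — FAILS
Hence LHS − RHS is never zero or negative, i.e. LHS > RHS throughout, so the claimed relation (≤) fails for every integer in [-5, 5].

Answer: None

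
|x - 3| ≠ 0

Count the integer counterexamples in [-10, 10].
Counterexamples in [-10, 10]: {3}.

Counting them gives 1 values.

Answer: 1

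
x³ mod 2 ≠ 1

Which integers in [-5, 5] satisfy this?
Holds for: {-4, -2, 0, 2, 4}
Fails for: {-5, -3, -1, 1, 3, 5}

Answer: {-4, -2, 0, 2, 4}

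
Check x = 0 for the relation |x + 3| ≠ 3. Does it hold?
x = 0: LHS = |0 + 3| = |3| = 3; 3 ≠ 3 — FAILS

The relation fails at x = 0, so x = 0 is a counterexample.

Answer: No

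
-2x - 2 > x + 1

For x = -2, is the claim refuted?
Substitute x = -2 into the relation:
x = -2: LHS = -2·(-2) - 2 = 2, RHS = (-2) + 1 = -1; 2 > -1 — holds

The claim holds here, so x = -2 is not a counterexample. (A counterexample exists elsewhere, e.g. x = 0.)

Answer: No, x = -2 is not a counterexample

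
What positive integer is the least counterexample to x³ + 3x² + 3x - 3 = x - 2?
Testing positive integers:
x = 1: LHS = 1³ + 3·1² + 3·1 - 3 = 4, RHS = 1 - 2 = -1; 4 = -1 — FAILS  ← smallest positive counterexample

Answer: x = 1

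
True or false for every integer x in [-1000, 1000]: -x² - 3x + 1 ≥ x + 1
The claim fails at x = 1:
x = 1: LHS = -1² - 3·1 + 1 = -3, RHS = 1 + 1 = 2; -3 ≥ 2 — FAILS

Because a single integer refutes it, the statement is false.

Answer: False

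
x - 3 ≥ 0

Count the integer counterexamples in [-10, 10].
Counterexamples in [-10, 10]: {-10, -9, -8, -7, -6, -5, -4, -3, -2, -1, 0, 1, 2}.

Counting them gives 13 values.

Answer: 13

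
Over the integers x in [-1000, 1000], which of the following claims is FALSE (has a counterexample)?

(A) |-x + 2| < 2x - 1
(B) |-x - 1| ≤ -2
(A) x = 0: LHS = |-0 + 2| = |2| = 2, RHS = 2·0 - 1 = -1; 2 < -1 — FAILS
(B) x = 0: LHS = |-0 - 1| = |-1| = 1; 1 ≤ -2 — FAILS

Answer: Both A and B are false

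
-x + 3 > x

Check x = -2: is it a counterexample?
Substitute x = -2 into the relation:
x = -2: LHS = -(-2) + 3 = 5; 5 > -2 — holds

The claim holds here, so x = -2 is not a counterexample. (A counterexample exists elsewhere, e.g. x = 2.)

Answer: No, x = -2 is not a counterexample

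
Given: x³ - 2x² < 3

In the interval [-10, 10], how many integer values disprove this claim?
Counterexamples in [-10, 10]: {3, 4, 5, 6, 7, 8, 9, 10}.

Counting them gives 8 values.

Answer: 8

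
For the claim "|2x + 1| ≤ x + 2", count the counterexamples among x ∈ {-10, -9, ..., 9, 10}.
Counterexamples in [-10, 10]: {-10, -9, -8, -7, -6, -5, -4, -3, -2, 2, 3, 4, 5, 6, 7, 8, 9, 10}.

Counting them gives 18 values.

Answer: 18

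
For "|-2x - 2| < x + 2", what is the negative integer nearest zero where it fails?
Testing negative integers from -1 downward:
x = -1: LHS = |-2·(-1) - 2| = |0| = 0, RHS = (-1) + 2 = 1; 0 < 1 — holds
x = -2: LHS = |-2·(-2) - 2| = |2| = 2, RHS = (-2) + 2 = 0; 2 < 0 — FAILS  ← closest negative counterexample to 0

Answer: x = -2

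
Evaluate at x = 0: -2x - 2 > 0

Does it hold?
x = 0: LHS = -2·0 - 2 = -2; -2 > 0 — FAILS

The relation fails at x = 0, so x = 0 is a counterexample.

Answer: No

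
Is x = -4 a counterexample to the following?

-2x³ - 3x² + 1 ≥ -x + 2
Substitute x = -4 into the relation:
x = -4: LHS = -2·(-4)³ - 3·(-4)² + 1 = 81, RHS = -(-4) + 2 = 6; 81 ≥ 6 — holds

The claim holds here, so x = -4 is not a counterexample. (A counterexample exists elsewhere, e.g. x = 0.)

Answer: No, x = -4 is not a counterexample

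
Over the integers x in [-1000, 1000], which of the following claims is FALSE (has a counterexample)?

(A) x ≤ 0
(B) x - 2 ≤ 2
(A) x = 1: 1 ≤ 0 — FAILS
(B) x = 5: LHS = 5 - 2 = 3; 3 ≤ 2 — FAILS

Answer: Both A and B are false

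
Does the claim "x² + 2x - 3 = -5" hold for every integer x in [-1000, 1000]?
The claim fails at x = 0:
x = 0: LHS = 0² + 2·0 - 3 = -3; -3 = -5 — FAILS

Because a single integer refutes it, the statement is false.

Answer: False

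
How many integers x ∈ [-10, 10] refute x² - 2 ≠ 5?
Track d = LHS − RHS over the integers in [-10, 10]. Equality would need d = 0, but d changes sign only between consecutive integers, jumping over 0:
x = -3: LHS = (-3)² - 2 = 7; 7 ≠ 5 — holds  (d = 2)
x = -2: LHS = (-2)² - 2 = 2; 2 ≠ 5 — holds  (d = -3)
x = 2: LHS = 2² - 2 = 2; 2 ≠ 5 — holds  (d = -3)
x = 3: LHS = 3² - 2 = 7; 7 ≠ 5 — holds  (d = 2)
Away from these crossings d keeps a constant sign, and checking every integer in [-10, 10] confirms d ≠ 0 throughout. Hence the two sides are never equal, so the relation holds for every integer in [-10, 10].

No counterexample appears in that range.

Answer: 0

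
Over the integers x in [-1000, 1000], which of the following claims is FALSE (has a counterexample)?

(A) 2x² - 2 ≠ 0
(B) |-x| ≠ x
(A) x = 1: LHS = 2·1² - 2 = 0; 0 ≠ 0 — FAILS
(B) x = 0: LHS = |-0| = |0| = 0; 0 ≠ 0 — FAILS

Answer: Both A and B are false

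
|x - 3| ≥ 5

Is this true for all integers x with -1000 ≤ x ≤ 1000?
The claim fails at x = 0:
x = 0: LHS = |0 - 3| = |-3| = 3; 3 ≥ 5 — FAILS

Because a single integer refutes it, the statement is false.

Answer: False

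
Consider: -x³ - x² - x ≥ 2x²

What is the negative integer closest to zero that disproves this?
Testing negative integers from -1 downward:
x = -1: LHS = -(-1)³ - (-1)² - (-1) = 1, RHS = 2·(-1)² = 2; 1 ≥ 2 — FAILS  ← closest negative counterexample to 0

Answer: x = -1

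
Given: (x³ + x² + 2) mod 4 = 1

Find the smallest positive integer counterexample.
Testing positive integers:
x = 1: LHS = (1³ + 1² + 2) mod 4 = 4 mod 4 = 0; 0 = 1 — FAILS  ← smallest positive counterexample

Answer: x = 1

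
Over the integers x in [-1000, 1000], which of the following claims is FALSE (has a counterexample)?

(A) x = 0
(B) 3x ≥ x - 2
(A) x = 1: 1 = 0 — FAILS
(B) x = -2: LHS = 3·(-2) = -6, RHS = (-2) - 2 = -4; -6 ≥ -4 — FAILS

Answer: Both A and B are false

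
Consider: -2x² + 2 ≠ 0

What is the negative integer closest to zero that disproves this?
Testing negative integers from -1 downward:
x = -1: LHS = -2·(-1)² + 2 = 0; 0 ≠ 0 — FAILS  ← closest negative counterexample to 0

Answer: x = -1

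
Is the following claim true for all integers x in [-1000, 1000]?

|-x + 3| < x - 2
The claim fails at x = 0:
x = 0: LHS = |-0 + 3| = |3| = 3, RHS = 0 - 2 = -2; 3 < -2 — FAILS

Because a single integer refutes it, the statement is false.

Answer: False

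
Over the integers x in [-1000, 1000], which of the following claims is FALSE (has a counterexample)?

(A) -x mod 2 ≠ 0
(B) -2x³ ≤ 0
(A) x = 0: LHS = (-0) mod 2 = 0 mod 2 = 0; 0 ≠ 0 — FAILS
(B) x = -1: LHS = -2·(-1)³ = 2; 2 ≤ 0 — FAILS

Answer: Both A and B are false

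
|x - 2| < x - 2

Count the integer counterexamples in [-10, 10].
Counterexamples in [-10, 10]: {-10, -9, -8, -7, -6, -5, -4, -3, -2, -1, 0, 1, 2, 3, 4, 5, 6, 7, 8, 9, 10}.

Counting them gives 21 values.

Answer: 21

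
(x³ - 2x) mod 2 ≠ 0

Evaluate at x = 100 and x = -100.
x = 100: LHS = (100³ - 2·100) mod 2 = 999800 mod 2 = 0; 0 ≠ 0 — FAILS
x = -100: LHS = ((-100)³ - 2·(-100)) mod 2 = (-999800) mod 2 = 0; 0 ≠ 0 — FAILS

Answer: No, fails for both x = 100 and x = -100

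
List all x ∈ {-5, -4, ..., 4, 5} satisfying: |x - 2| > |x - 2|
Over all integers in [-5, 5], LHS − RHS is largest at x = 0, where it equals 0:
x = 0: LHS = |0 - 2| = |-2| = 2, RHS = |0 - 2| = |-2| = 2; 2 > 2 — FAILS
At the ends of the range:
x = -5: LHS = |(-5) - 2| = |-7| = 7, RHS = |(-5) - 2| = |-7| = 7; 7 > 7 — FAILS
x = 5: LHS = |5 - 2| = |3| = 3, RHS = |5 - 2| = |3| = 3; 3 > 3 — FAILS
Hence LHS − RHS is never positive, i.e. LHS ≤ RHS throughout, so the claimed relation (>) fails for every integer in [-5, 5].

Answer: None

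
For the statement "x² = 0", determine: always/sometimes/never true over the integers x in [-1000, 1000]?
Holds at x = 0: LHS = 0² = 0; 0 = 0 — holds
Fails at x = 1: LHS = 1² = 1; 1 = 0 — FAILS
It is satisfied by some integers in the range but not all.

Answer: Sometimes true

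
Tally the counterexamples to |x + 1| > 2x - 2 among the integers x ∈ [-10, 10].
Counterexamples in [-10, 10]: {3, 4, 5, 6, 7, 8, 9, 10}.

Counting them gives 8 values.

Answer: 8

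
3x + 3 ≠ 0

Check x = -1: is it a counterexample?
Substitute x = -1 into the relation:
x = -1: LHS = 3·(-1) + 3 = 0; 0 ≠ 0 — FAILS

Since the claim fails at x = -1, this value is a counterexample.

Answer: Yes, x = -1 is a counterexample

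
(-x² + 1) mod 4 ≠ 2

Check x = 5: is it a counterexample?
Substitute x = 5 into the relation:
x = 5: LHS = (-5² + 1) mod 4 = (-24) mod 4 = 0; 0 ≠ 2 — holds

The relation holds at x = 5, so it is not a counterexample.

Answer: No, x = 5 is not a counterexample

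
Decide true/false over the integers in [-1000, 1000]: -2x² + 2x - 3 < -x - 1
Over all integers in [-1000, 1000], LHS − RHS is largest at x = 1, where it equals -1:
x = 1: LHS = -2·1² + 2·1 - 3 = -3, RHS = -1 - 1 = -2; -3 < -2 — holds
At the ends of the range:
x = -1000: LHS = -2·(-1000)² + 2·(-1000) - 3 = -2002003, RHS = -(-1000) - 1 = 999; -2002003 < 999 — holds
x = 1000: LHS = -2·1000² + 2·1000 - 3 = -1998003, RHS = -1000 - 1 = -1001; -1998003 < -1001 — holds
Hence LHS − RHS is never zero or positive, i.e. LHS < RHS throughout, so the relation holds for every integer in [-1000, 1000].

No counterexample exists.

Answer: True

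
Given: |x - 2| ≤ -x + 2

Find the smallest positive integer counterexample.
Testing positive integers:
x = 1: LHS = |1 - 2| = |-1| = 1, RHS = -1 + 2 = 1; 1 ≤ 1 — holds
x = 2: LHS = |2 - 2| = |0| = 0, RHS = -2 + 2 = 0; 0 ≤ 0 — holds
x = 3: LHS = |3 - 2| = |1| = 1, RHS = -3 + 2 = -1; 1 ≤ -1 — FAILS  ← smallest positive counterexample

Answer: x = 3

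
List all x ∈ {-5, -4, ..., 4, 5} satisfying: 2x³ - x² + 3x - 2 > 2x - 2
Holds for: {1, 2, 3, 4, 5}
Fails for: {-5, -4, -3, -2, -1, 0}

Answer: {1, 2, 3, 4, 5}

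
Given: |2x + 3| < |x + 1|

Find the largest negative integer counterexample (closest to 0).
Testing negative integers from -1 downward:
x = -1: LHS = |2·(-1) + 3| = |1| = 1, RHS = |(-1) + 1| = |0| = 0; 1 < 0 — FAILS  ← closest negative counterexample to 0

Answer: x = -1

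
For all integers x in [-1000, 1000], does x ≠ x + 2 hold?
Over all integers in [-1000, 1000], LHS − RHS is always negative; it is closest to 0 at x = 0, where it equals -2:
x = 0: RHS = 0 + 2 = 2; 0 ≠ 2 — holds
At the ends of the range:
x = -1000: RHS = (-1000) + 2 = -998; -1000 ≠ -998 — holds
x = 1000: RHS = 1000 + 2 = 1002; 1000 ≠ 1002 — holds
Hence LHS − RHS is never 0, i.e. the two sides are never equal, so the relation holds for every integer in [-1000, 1000].

No counterexample exists.

Answer: True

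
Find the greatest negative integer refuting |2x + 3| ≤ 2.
Testing negative integers from -1 downward:
x = -1: LHS = |2·(-1) + 3| = |1| = 1; 1 ≤ 2 — holds
x = -2: LHS = |2·(-2) + 3| = |-1| = 1; 1 ≤ 2 — holds
x = -3: LHS = |2·(-3) + 3| = |-3| = 3; 3 ≤ 2 — FAILS  ← closest negative counterexample to 0

Answer: x = -3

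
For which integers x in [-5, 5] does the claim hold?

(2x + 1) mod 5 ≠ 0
Holds for: {-5, -4, -2, -1, 0, 1, 3, 4, 5}
Fails for: {-3, 2}

Answer: {-5, -4, -2, -1, 0, 1, 3, 4, 5}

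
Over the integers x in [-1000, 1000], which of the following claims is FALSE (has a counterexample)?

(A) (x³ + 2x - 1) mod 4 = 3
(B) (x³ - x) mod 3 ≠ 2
(A) x = 1: LHS = (1³ + 2·1 - 1) mod 4 = 2 mod 4 = 2; 2 = 3 — FAILS

(B) For a polynomial with integer coefficients, its value mod 3 depends only on x mod 3, so it suffices to check one representative of each residue class, x = 0, 1, 2:
x = 0: LHS = (0³ - 0) mod 3 = 0 mod 3 = 0; 0 ≠ 2 — holds
x = 1: LHS = (1³ - 1) mod 3 = 0 mod 3 = 0; 0 ≠ 2 — holds
x = 2: LHS = (2³ - 2) mod 3 = 6 mod 3 = 0; 0 ≠ 2 — holds
The relation holds in every residue class, so the relation holds for every integer in [-1000, 1000].

Only (A) has a counterexample.

Answer: A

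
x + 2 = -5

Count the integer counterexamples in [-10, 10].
Counterexamples in [-10, 10]: {-10, -9, -8, -6, -5, -4, -3, -2, -1, 0, 1, 2, 3, 4, 5, 6, 7, 8, 9, 10}.

Counting them gives 20 values.

Answer: 20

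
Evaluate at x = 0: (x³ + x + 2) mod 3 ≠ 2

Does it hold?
x = 0: LHS = (0³ + 0 + 2) mod 3 = 2 mod 3 = 2; 2 ≠ 2 — FAILS

The relation fails at x = 0, so x = 0 is a counterexample.

Answer: No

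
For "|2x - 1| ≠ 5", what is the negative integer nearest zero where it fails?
Testing negative integers from -1 downward:
x = -1: LHS = |2·(-1) - 1| = |-3| = 3; 3 ≠ 5 — holds
x = -2: LHS = |2·(-2) - 1| = |-5| = 5; 5 ≠ 5 — FAILS  ← closest negative counterexample to 0

Answer: x = -2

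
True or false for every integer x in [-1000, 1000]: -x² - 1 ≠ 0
Over all integers in [-1000, 1000], LHS − RHS is always negative; it is closest to 0 at x = 0, where it equals -1:
x = 0: LHS = -0² - 1 = -1; -1 ≠ 0 — holds
At the ends of the range:
x = -1000: LHS = -(-1000)² - 1 = -1000001; -1000001 ≠ 0 — holds
x = 1000: LHS = -1000² - 1 = -1000001; -1000001 ≠ 0 — holds
Hence LHS − RHS is never 0, i.e. the two sides are never equal, so the relation holds for every integer in [-1000, 1000].

No counterexample exists.

Answer: True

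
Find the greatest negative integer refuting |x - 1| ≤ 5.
Testing negative integers from -1 downward:
x = -1: LHS = |(-1) - 1| = |-2| = 2; 2 ≤ 5 — holds
x = -2: LHS = |(-2) - 1| = |-3| = 3; 3 ≤ 5 — holds
x = -3: LHS = |(-3) - 1| = |-4| = 4; 4 ≤ 5 — holds
x = -4: LHS = |(-4) - 1| = |-5| = 5; 5 ≤ 5 — holds
x = -5: LHS = |(-5) - 1| = |-6| = 6; 6 ≤ 5 — FAILS  ← closest negative counterexample to 0

Answer: x = -5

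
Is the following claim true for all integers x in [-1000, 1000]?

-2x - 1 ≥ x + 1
The claim fails at x = 0:
x = 0: LHS = -2·0 - 1 = -1, RHS = 0 + 1 = 1; -1 ≥ 1 — FAILS

Because a single integer refutes it, the statement is false.

Answer: False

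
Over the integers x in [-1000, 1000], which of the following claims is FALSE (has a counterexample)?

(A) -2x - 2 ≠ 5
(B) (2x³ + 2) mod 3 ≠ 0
(A) Track d = LHS − RHS over the integers in [-1000, 1000]. Equality would need d = 0, but d changes sign only between consecutive integers, jumping over 0:
x = -4: LHS = -2·(-4) - 2 = 6; 6 ≠ 5 — holds  (d = 1)
x = -3: LHS = -2·(-3) - 2 = 4; 4 ≠ 5 — holds  (d = -1)
Away from these crossings d keeps a constant sign, and checking every integer in [-1000, 1000] confirms d ≠ 0 throughout. Hence the two sides are never equal, so the relation holds for every integer in [-1000, 1000].

(B) x = -1: LHS = (2·(-1)³ + 2) mod 3 = 0 mod 3 = 0; 0 ≠ 0 — FAILS

Only (B) has a counterexample.

Answer: B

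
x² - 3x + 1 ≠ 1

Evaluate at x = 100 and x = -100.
x = 100: LHS = 100² - 3·100 + 1 = 9701; 9701 ≠ 1 — holds
x = -100: LHS = (-100)² - 3·(-100) + 1 = 10301; 10301 ≠ 1 — holds

Answer: Yes, holds for both x = 100 and x = -100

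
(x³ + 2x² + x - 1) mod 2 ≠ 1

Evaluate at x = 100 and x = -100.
x = 100: LHS = (100³ + 2·100² + 100 - 1) mod 2 = 1020099 mod 2 = 1; 1 ≠ 1 — FAILS
x = -100: LHS = ((-100)³ + 2·(-100)² + (-100) - 1) mod 2 = (-980101) mod 2 = 1; 1 ≠ 1 — FAILS

Answer: No, fails for both x = 100 and x = -100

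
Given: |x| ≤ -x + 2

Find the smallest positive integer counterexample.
Testing positive integers:
x = 1: LHS = |1| = 1, RHS = -1 + 2 = 1; 1 ≤ 1 — holds
x = 2: LHS = |2| = 2, RHS = -2 + 2 = 0; 2 ≤ 0 — FAILS  ← smallest positive counterexample

Answer: x = 2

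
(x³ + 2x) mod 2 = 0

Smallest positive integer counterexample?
Testing positive integers:
x = 1: LHS = (1³ + 2·1) mod 2 = 3 mod 2 = 1; 1 = 0 — FAILS  ← smallest positive counterexample

Answer: x = 1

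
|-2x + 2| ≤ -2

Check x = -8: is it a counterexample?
Substitute x = -8 into the relation:
x = -8: LHS = |-2·(-8) + 2| = |18| = 18; 18 ≤ -2 — FAILS

Since the claim fails at x = -8, this value is a counterexample.

Answer: Yes, x = -8 is a counterexample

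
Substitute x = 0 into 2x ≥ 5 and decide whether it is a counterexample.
Substitute x = 0 into the relation:
x = 0: LHS = 2·0 = 0; 0 ≥ 5 — FAILS

Since the claim fails at x = 0, this value is a counterexample.

Answer: Yes, x = 0 is a counterexample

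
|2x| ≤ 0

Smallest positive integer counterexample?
Testing positive integers:
x = 1: LHS = |2·1| = |2| = 2; 2 ≤ 0 — FAILS  ← smallest positive counterexample

Answer: x = 1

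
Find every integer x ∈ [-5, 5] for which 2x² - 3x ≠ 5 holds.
Holds for: {-5, -4, -3, -2, 0, 1, 2, 3, 4, 5}
Fails for: {-1}

Answer: {-5, -4, -3, -2, 0, 1, 2, 3, 4, 5}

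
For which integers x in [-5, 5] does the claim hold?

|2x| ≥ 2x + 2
Holds for: {-5, -4, -3, -2, -1}
Fails for: {0, 1, 2, 3, 4, 5}

Answer: {-5, -4, -3, -2, -1}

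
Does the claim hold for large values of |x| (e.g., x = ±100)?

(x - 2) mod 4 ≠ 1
x = 100: LHS = (100 - 2) mod 4 = 98 mod 4 = 2; 2 ≠ 1 — holds
x = -100: LHS = ((-100) - 2) mod 4 = (-102) mod 4 = 2; 2 ≠ 1 — holds

Answer: Yes, holds for both x = 100 and x = -100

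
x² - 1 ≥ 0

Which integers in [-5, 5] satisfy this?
Holds for: {-5, -4, -3, -2, -1, 1, 2, 3, 4, 5}
Fails for: {0}

Answer: {-5, -4, -3, -2, -1, 1, 2, 3, 4, 5}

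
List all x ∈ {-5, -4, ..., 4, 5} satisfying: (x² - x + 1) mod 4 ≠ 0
For a polynomial with integer coefficients, its value mod 4 depends only on x mod 4, so it suffices to check one representative of each residue class, x = 0, 1, 2, 3:
x = 0: LHS = (0² - 0 + 1) mod 4 = 1 mod 4 = 1; 1 ≠ 0 — holds
x = 1: LHS = (1² - 1 + 1) mod 4 = 1 mod 4 = 1; 1 ≠ 0 — holds
x = 2: LHS = (2² - 2 + 1) mod 4 = 3 mod 4 = 3; 3 ≠ 0 — holds
x = 3: LHS = (3² - 3 + 1) mod 4 = 7 mod 4 = 3; 3 ≠ 0 — holds
The relation holds in every residue class, so the relation holds for every integer in [-5, 5].

Answer: All integers in [-5, 5]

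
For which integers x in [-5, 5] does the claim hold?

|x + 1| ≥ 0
An absolute value is never negative, so the left side is ≥ 0 for every x, while the right side is 0. Tightest case in [-5, 5] is x = -1:
x = -1: LHS = |(-1) + 1| = |0| = 0; 0 ≥ 0 — holds
Hence LHS − RHS is never negative, i.e. LHS ≥ RHS throughout, so the relation holds for every integer in [-5, 5].

Answer: All integers in [-5, 5]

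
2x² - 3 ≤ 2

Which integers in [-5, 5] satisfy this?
Holds for: {-1, 0, 1}
Fails for: {-5, -4, -3, -2, 2, 3, 4, 5}

Answer: {-1, 0, 1}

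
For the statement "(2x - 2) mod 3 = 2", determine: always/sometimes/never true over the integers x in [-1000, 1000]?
Holds at x = -1: LHS = (2·(-1) - 2) mod 3 = (-4) mod 3 = 2; 2 = 2 — holds
Fails at x = 0: LHS = (2·0 - 2) mod 3 = (-2) mod 3 = 1; 1 = 2 — FAILS
It is satisfied by some integers in the range but not all.

Answer: Sometimes true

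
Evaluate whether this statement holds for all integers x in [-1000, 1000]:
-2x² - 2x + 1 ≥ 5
The claim fails at x = 0:
x = 0: LHS = -2·0² - 2·0 + 1 = 1; 1 ≥ 5 — FAILS

Because a single integer refutes it, the statement is false.

Answer: False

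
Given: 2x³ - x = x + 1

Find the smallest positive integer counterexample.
Testing positive integers:
x = 1: LHS = 2·1³ - 1 = 1, RHS = 1 + 1 = 2; 1 = 2 — FAILS  ← smallest positive counterexample

Answer: x = 1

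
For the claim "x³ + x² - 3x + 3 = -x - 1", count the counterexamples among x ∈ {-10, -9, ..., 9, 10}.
Counterexamples in [-10, 10]: {-10, -9, -8, -7, -6, -5, -4, -3, -2, -1, 0, 1, 2, 3, 4, 5, 6, 7, 8, 9, 10}.

Counting them gives 21 values.

Answer: 21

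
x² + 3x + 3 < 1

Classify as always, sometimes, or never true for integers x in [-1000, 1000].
Over all integers in [-1000, 1000], LHS − RHS is smallest at x = -1, where it equals 0:
x = -1: LHS = (-1)² + 3·(-1) + 3 = 1; 1 < 1 — FAILS
At the ends of the range:
x = -1000: LHS = (-1000)² + 3·(-1000) + 3 = 997003; 997003 < 1 — FAILS
x = 1000: LHS = 1000² + 3·1000 + 3 = 1003003; 1003003 < 1 — FAILS
Hence LHS − RHS is never negative, i.e. LHS ≥ RHS throughout, so the claimed relation (<) fails for every integer in [-1000, 1000].

No integer in the range satisfies it.

Answer: Never true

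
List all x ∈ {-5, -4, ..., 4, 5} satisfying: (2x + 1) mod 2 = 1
For a polynomial with integer coefficients, its value mod 2 depends only on x mod 2, so it suffices to check one representative of each residue class, x = 0, 1:
x = 0: LHS = (2·0 + 1) mod 2 = 1 mod 2 = 1; 1 = 1 — holds
x = 1: LHS = (2·1 + 1) mod 2 = 3 mod 2 = 1; 1 = 1 — holds
The relation holds in every residue class, so the relation holds for every integer in [-5, 5].

Answer: All integers in [-5, 5]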